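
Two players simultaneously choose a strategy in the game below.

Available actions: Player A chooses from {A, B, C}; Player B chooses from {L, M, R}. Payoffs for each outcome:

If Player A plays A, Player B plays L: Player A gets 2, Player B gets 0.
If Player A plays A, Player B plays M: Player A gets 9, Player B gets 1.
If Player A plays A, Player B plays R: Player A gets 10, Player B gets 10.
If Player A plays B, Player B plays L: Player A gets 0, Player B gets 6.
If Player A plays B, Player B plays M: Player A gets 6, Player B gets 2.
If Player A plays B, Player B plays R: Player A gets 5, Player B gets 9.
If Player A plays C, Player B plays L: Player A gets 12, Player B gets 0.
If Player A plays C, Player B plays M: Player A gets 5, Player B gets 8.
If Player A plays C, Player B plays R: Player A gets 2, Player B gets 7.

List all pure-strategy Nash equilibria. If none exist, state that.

The unique pure-strategy Nash equilibrium is (A, R).

Mark each player's best response to every combination of opponents' strategies; a profile where every player is best-responding is a pure Nash equilibrium.
Player A against L: payoffs 2, 0, 12 → best response C.
Player A against M: payoffs 9, 6, 5 → best response A.
Player A against R: payoffs 10, 5, 2 → best response A.
Player B against A: payoffs 0, 1, 10 → best response R.
Player B against B: payoffs 6, 2, 9 → best response R.
Player B against C: payoffs 0, 8, 7 → best response M.
Mutual best responses: (A, R).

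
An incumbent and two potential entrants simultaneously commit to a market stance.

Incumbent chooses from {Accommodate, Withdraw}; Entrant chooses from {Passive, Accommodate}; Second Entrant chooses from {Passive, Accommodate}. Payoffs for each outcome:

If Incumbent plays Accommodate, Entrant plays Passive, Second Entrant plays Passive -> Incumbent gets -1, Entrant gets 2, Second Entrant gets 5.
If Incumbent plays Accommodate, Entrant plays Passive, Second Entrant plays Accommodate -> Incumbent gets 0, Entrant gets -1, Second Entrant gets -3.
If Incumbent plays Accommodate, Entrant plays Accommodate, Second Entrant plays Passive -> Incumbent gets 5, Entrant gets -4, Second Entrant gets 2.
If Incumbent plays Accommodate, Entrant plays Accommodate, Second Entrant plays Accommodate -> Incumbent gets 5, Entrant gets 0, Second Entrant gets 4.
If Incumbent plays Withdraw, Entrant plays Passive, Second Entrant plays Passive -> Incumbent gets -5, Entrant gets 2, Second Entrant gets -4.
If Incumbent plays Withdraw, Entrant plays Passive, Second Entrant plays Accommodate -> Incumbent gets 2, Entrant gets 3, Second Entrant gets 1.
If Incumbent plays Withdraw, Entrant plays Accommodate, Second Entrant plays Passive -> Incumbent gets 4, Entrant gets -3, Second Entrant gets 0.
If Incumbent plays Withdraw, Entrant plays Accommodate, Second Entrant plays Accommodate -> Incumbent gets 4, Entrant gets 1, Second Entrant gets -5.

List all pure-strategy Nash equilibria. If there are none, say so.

The pure Nash equilibria are (Accommodate, Passive, Passive) and (Accommodate, Accommodate, Accommodate) and (Withdraw, Passive, Accommodate).

Incumbent against (Passive, Passive): payoffs -1, -5 → best response Accommodate.
Incumbent against (Passive, Accommodate): payoffs 0, 2 → best response Withdraw.
Incumbent against (Accommodate, Passive): payoffs 5, 4 → best response Accommodate.
Incumbent against (Accommodate, Accommodate): payoffs 5, 4 → best response Accommodate.
Entrant against (Accommodate, Passive): payoffs 2, -4 → best response Passive.
Entrant against (Accommodate, Accommodate): payoffs -1, 0 → best response Accommodate.
Entrant against (Withdraw, Passive): payoffs 2, -3 → best response Passive.
Entrant against (Withdraw, Accommodate): payoffs 3, 1 → best response Passive.
Second Entrant against (Accommodate, Passive): payoffs 5, -3 → best response Passive.
Second Entrant against (Accommodate, Accommodate): payoffs 2, 4 → best response Accommodate.
Second Entrant against (Withdraw, Passive): payoffs -4, 1 → best response Accommodate.
Second Entrant against (Withdraw, Accommodate): payoffs 0, -5 → best response Passive.
Mutual best responses: (Accommodate, Passive, Passive); (Accommodate, Accommodate, Accommodate); (Withdraw, Passive, Accommodate).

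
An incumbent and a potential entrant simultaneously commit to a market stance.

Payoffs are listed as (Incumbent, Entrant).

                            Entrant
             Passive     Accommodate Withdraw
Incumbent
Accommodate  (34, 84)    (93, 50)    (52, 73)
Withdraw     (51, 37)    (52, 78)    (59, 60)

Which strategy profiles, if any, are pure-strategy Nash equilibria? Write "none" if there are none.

(Accommodate, Passive): Incumbent can switch to Withdraw (34 → 51). Not NE.
(Accommodate, Accommodate): Entrant can switch to Passive (50 → 84). Not NE.
(Accommodate, Withdraw): Incumbent can switch to Withdraw (52 → 59). Not NE.
(Withdraw, Passive): Entrant can switch to Accommodate (37 → 78). Not NE.
(Withdraw, Accommodate): Incumbent can switch to Accommodate (52 → 93). Not NE.
(Withdraw, Withdraw): Entrant can switch to Accommodate (60 → 78). Not NE.

There is no pure-strategy Nash equilibrium.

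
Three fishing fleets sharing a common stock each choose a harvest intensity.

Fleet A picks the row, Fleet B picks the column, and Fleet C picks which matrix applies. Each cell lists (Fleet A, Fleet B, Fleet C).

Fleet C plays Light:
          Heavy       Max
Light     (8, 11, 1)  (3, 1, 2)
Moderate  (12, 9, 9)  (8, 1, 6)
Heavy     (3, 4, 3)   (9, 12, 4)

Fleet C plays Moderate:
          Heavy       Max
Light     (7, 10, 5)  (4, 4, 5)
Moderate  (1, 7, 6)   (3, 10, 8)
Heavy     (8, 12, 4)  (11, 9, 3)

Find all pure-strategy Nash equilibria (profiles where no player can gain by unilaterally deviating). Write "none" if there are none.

(Moderate, Heavy, Light); (Heavy, Heavy, Moderate); (Heavy, Max, Light)

For each strategy profile, look for a profitable unilateral deviation.
(Light, Heavy, Light): Fleet A can switch to Moderate (8 → 12). Not NE.
(Light, Heavy, Moderate): Fleet A can switch to Heavy (7 → 8). Not NE.
(Light, Max, Light): Fleet A can switch to Moderate (3 → 8). Not NE.
(Light, Max, Moderate): Fleet A can switch to Heavy (4 → 11). Not NE.
(Moderate, Heavy, Light): Fleet A gets 12, best alternative 8; Fleet B gets 9, best alternative 1; Fleet C gets 9, best alternative 6. No profitable deviation — NE.
(Moderate, Heavy, Moderate): Fleet A can switch to Light (1 → 7). Not NE.
(Moderate, Max, Light): Fleet A can switch to Heavy (8 → 9). Not NE.
(Heavy, Heavy, Moderate): Fleet A gets 8, best alternative 7; Fleet B gets 12, best alternative 9; Fleet C gets 4, best alternative 3. No profitable deviation — NE.
(Heavy, Max, Light): Fleet A gets 9, best alternative 8; Fleet B gets 12, best alternative 4; Fleet C gets 4, best alternative 3. No profitable deviation — NE.
(The remaining 3 profiles each have a profitable deviation by the same check.)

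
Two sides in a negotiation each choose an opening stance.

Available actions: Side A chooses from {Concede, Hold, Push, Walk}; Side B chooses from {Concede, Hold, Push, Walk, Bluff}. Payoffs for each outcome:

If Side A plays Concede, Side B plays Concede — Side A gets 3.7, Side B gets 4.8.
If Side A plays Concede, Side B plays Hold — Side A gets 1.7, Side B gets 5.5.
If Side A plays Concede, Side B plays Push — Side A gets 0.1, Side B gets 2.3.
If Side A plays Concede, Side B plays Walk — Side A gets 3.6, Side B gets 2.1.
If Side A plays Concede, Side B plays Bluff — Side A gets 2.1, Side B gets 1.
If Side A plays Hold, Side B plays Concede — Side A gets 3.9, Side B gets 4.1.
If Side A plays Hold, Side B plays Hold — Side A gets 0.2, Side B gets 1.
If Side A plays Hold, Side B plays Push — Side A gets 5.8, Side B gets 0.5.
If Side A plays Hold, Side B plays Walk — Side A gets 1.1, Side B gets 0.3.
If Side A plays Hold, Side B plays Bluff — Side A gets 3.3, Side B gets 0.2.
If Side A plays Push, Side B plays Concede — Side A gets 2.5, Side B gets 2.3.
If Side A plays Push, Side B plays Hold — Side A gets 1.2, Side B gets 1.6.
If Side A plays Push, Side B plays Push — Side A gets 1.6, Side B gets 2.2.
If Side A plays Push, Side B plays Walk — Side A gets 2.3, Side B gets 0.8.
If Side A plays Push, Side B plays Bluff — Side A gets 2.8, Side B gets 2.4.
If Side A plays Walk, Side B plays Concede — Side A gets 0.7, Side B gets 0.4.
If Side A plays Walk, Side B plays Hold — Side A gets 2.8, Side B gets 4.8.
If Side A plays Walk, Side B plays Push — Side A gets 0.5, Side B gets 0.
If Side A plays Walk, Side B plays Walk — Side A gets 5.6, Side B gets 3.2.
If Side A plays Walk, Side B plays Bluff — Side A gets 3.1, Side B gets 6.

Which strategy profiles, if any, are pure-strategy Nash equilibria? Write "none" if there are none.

(Concede, Concede): Side A can switch to Hold (3.7 → 3.9). Not NE.
(Concede, Hold): Side A can switch to Walk (1.7 → 2.8). Not NE.
(Concede, Push): Side A can switch to Hold (0.1 → 5.8). Not NE.
(Concede, Walk): Side A can switch to Walk (3.6 → 5.6). Not NE.
(Concede, Bluff): Side A can switch to Hold (2.1 → 3.3). Not NE.
(Hold, Concede): Side A gets 3.9, best alternative 3.7; Side B gets 4.1, best alternative 1. No profitable deviation — NE.
(Hold, Hold): Side A can switch to Concede (0.2 → 1.7). Not NE.
(Hold, Push): Side B can switch to Concede (0.5 → 4.1). Not NE.
(Hold, Walk): Side A can switch to Concede (1.1 → 3.6). Not NE.
(Hold, Bluff): Side B can switch to Concede (0.2 → 4.1). Not NE.
(Push, Concede): Side A can switch to Concede (2.5 → 3.7). Not NE.
(Push, Hold): Side A can switch to Concede (1.2 → 1.7). Not NE.
(Push, Push): Side A can switch to Hold (1.6 → 5.8). Not NE.
(The remaining 7 profiles each have a profitable deviation by the same check.)

(Hold, Concede)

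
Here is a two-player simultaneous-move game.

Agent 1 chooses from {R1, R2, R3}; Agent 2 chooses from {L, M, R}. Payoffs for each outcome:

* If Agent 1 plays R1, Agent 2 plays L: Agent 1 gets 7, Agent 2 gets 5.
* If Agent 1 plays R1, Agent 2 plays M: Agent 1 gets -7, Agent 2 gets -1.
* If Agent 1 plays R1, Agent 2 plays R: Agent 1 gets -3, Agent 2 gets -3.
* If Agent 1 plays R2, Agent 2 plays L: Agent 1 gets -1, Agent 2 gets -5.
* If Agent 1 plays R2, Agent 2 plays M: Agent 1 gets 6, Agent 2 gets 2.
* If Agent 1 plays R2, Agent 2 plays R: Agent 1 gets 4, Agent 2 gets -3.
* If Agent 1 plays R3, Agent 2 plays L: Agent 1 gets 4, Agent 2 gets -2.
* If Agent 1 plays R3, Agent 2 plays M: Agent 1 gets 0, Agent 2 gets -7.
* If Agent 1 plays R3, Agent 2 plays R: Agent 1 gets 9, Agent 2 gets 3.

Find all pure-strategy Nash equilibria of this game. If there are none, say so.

(R1, L); (R2, M); (R3, R)

For each strategy profile, look for a profitable unilateral deviation.
(R1, L): Agent 1 gets 7, best alternative 4; Agent 2 gets 5, best alternative -1. No profitable deviation — NE.
(R1, M): Agent 1 can switch to R2 (-7 → 6). Not NE.
(R1, R): Agent 1 can switch to R2 (-3 → 4). Not NE.
(R2, L): Agent 1 can switch to R1 (-1 → 7). Not NE.
(R2, M): Agent 1 gets 6, best alternative 0; Agent 2 gets 2, best alternative -3. No profitable deviation — NE.
(R2, R): Agent 1 can switch to R3 (4 → 9). Not NE.
(R3, L): Agent 1 can switch to R1 (4 → 7). Not NE.
(R3, M): Agent 1 can switch to R2 (0 → 6). Not NE.
(R3, R): Agent 1 gets 9, best alternative 4; Agent 2 gets 3, best alternative -2. No profitable deviation — NE.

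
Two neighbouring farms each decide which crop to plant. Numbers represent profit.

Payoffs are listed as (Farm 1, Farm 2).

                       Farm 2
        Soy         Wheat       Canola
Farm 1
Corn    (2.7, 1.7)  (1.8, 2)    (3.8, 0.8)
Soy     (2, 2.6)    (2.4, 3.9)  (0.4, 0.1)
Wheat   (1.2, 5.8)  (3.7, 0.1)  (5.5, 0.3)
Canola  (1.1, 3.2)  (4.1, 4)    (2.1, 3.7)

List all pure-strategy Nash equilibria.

Farm 1 against Soy: payoffs 2.7, 2, 1.2, 1.1 → best response Corn.
Farm 1 against Wheat: payoffs 1.8, 2.4, 3.7, 4.1 → best response Canola.
Farm 1 against Canola: payoffs 3.8, 0.4, 5.5, 2.1 → best response Wheat.
Farm 2 against Corn: payoffs 1.7, 2, 0.8 → best response Wheat.
Farm 2 against Soy: payoffs 2.6, 3.9, 0.1 → best response Wheat.
Farm 2 against Wheat: payoffs 5.8, 0.1, 0.3 → best response Soy.
Farm 2 against Canola: payoffs 3.2, 4, 3.7 → best response Wheat.
Mutual best responses: (Canola, Wheat).

(Canola, Wheat)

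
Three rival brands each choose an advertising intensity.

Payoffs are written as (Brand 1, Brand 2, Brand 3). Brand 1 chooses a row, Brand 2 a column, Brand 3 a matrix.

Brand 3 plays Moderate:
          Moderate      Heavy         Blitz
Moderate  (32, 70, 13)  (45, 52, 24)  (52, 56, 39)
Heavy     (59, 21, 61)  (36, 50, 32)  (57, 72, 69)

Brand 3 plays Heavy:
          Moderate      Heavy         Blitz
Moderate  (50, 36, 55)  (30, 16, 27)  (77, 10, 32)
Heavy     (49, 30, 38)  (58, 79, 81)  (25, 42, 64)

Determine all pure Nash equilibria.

Pure-strategy Nash equilibria: (Moderate, Moderate, Heavy) and (Heavy, Heavy, Heavy) and (Heavy, Blitz, Moderate)

(Moderate, Moderate, Moderate): Brand 1 can switch to Heavy (32 → 59). Not NE.
(Moderate, Moderate, Heavy): Brand 1 gets 50, best alternative 49; Brand 2 gets 36, best alternative 16; Brand 3 gets 55, best alternative 13. No profitable deviation — NE.
(Moderate, Heavy, Moderate): Brand 2 can switch to Moderate (52 → 70). Not NE.
(Moderate, Heavy, Heavy): Brand 1 can switch to Heavy (30 → 58). Not NE.
(Moderate, Blitz, Moderate): Brand 1 can switch to Heavy (52 → 57). Not NE.
(Moderate, Blitz, Heavy): Brand 2 can switch to Moderate (10 → 36). Not NE.
(Heavy, Moderate, Moderate): Brand 2 can switch to Heavy (21 → 50). Not NE.
(Heavy, Moderate, Heavy): Brand 1 can switch to Moderate (49 → 50). Not NE.
(Heavy, Heavy, Moderate): Brand 1 can switch to Moderate (36 → 45). Not NE.
(Heavy, Heavy, Heavy): Brand 1 gets 58, best alternative 30; Brand 2 gets 79, best alternative 42; Brand 3 gets 81, best alternative 32. No profitable deviation — NE.
(Heavy, Blitz, Moderate): Brand 1 gets 57, best alternative 52; Brand 2 gets 72, best alternative 50; Brand 3 gets 69, best alternative 64. No profitable deviation — NE.
(The remaining 1 profile has a profitable deviation by the same check.)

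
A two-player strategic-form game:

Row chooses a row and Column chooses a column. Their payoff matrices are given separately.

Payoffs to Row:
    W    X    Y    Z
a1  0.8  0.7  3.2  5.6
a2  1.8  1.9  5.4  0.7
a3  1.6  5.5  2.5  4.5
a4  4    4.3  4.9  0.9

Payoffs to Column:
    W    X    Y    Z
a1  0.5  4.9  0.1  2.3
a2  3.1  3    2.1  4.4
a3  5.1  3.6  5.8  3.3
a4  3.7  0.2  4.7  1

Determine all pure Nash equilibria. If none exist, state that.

No pure-strategy Nash equilibrium.

For each player, find the best response to each opponent profile; mutual best responses are the pure NE.
Row against W: payoffs 0.8, 1.8, 1.6, 4 → best response a4.
Row against X: payoffs 0.7, 1.9, 5.5, 4.3 → best response a3.
Row against Y: payoffs 3.2, 5.4, 2.5, 4.9 → best response a2.
Row against Z: payoffs 5.6, 0.7, 4.5, 0.9 → best response a1.
Column against a1: payoffs 0.5, 4.9, 0.1, 2.3 → best response X.
Column against a2: payoffs 3.1, 3, 2.1, 4.4 → best response Z.
Column against a3: payoffs 5.1, 3.6, 5.8, 3.3 → best response Y.
Column against a4: payoffs 3.7, 0.2, 4.7, 1 → best response Y.
No profile is a mutual best response for all players.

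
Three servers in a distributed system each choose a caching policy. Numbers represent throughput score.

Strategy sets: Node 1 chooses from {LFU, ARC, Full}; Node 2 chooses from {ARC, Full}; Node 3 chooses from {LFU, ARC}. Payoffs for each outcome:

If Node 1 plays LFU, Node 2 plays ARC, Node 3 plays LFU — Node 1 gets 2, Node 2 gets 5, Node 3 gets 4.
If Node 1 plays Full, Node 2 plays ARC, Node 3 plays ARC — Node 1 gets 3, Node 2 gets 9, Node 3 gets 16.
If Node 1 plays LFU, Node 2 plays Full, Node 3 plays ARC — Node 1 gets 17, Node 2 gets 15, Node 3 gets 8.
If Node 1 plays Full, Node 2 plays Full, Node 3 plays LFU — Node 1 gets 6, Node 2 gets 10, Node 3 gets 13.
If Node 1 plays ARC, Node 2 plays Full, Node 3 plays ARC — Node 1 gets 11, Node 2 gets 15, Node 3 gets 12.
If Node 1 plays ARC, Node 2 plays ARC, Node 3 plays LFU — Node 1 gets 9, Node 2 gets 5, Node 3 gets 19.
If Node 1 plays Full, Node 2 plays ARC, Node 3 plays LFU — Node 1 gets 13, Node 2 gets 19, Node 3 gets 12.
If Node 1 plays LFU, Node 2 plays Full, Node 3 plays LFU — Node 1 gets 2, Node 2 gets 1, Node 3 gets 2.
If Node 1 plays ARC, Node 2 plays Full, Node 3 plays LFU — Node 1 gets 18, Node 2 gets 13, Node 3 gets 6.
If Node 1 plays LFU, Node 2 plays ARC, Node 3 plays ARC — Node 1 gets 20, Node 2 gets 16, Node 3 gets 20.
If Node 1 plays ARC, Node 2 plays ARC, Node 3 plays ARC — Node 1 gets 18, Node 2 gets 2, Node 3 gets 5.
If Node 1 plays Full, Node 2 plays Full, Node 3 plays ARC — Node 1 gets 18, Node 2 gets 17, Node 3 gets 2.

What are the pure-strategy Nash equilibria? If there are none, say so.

(LFU, ARC, LFU): Node 1 can switch to ARC (2 → 9). Not NE.
(LFU, ARC, ARC): Node 1 gets 20, best alternative 18; Node 2 gets 16, best alternative 15; Node 3 gets 20, best alternative 4. No profitable deviation — NE.
(LFU, Full, LFU): Node 1 can switch to ARC (2 → 18). Not NE.
(LFU, Full, ARC): Node 1 can switch to Full (17 → 18). Not NE.
(ARC, ARC, LFU): Node 1 can switch to Full (9 → 13). Not NE.
(ARC, ARC, ARC): Node 1 can switch to LFU (18 → 20). Not NE.
(ARC, Full, LFU): Node 3 can switch to ARC (6 → 12). Not NE.
(ARC, Full, ARC): Node 1 can switch to LFU (11 → 17). Not NE.
(Full, ARC, LFU): Node 3 can switch to ARC (12 → 16). Not NE.
(Full, ARC, ARC): Node 1 can switch to LFU (3 → 20). Not NE.
(Full, Full, LFU): Node 1 can switch to ARC (6 → 18). Not NE.
(Full, Full, ARC): Node 3 can switch to LFU (2 → 13). Not NE.

Pure NE: (LFU, ARC, ARC)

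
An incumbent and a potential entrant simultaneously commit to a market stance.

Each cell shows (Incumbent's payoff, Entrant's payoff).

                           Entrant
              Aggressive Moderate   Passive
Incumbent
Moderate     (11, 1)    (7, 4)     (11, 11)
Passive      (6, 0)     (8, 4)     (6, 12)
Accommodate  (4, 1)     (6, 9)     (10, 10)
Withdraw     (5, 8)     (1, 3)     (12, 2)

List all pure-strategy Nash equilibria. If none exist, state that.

This game has no pure Nash equilibrium.

Incumbent against Aggressive: payoffs 11, 6, 4, 5 → best response Moderate.
Incumbent against Moderate: payoffs 7, 8, 6, 1 → best response Passive.
Incumbent against Passive: payoffs 11, 6, 10, 12 → best response Withdraw.
Entrant against Moderate: payoffs 1, 4, 11 → best response Passive.
Entrant against Passive: payoffs 0, 4, 12 → best response Passive.
Entrant against Accommodate: payoffs 1, 9, 10 → best response Passive.
Entrant against Withdraw: payoffs 8, 3, 2 → best response Aggressive.
No profile is a mutual best response for all players.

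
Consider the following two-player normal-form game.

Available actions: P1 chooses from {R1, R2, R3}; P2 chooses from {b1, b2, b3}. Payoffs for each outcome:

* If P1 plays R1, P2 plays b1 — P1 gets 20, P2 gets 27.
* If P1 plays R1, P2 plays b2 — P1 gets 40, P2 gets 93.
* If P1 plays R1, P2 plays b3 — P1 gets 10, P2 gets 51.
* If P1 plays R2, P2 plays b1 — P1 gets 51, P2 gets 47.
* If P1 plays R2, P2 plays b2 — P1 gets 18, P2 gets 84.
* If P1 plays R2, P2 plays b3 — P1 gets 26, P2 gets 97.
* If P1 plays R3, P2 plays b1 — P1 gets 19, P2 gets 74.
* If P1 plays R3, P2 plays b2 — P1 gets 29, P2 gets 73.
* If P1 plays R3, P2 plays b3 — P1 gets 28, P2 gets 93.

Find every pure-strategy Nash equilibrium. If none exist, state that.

(R1, b2); (R3, b3)

P1 against b1: payoffs 20, 51, 19 → best response R2.
P1 against b2: payoffs 40, 18, 29 → best response R1.
P1 against b3: payoffs 10, 26, 28 → best response R3.
P2 against R1: payoffs 27, 93, 51 → best response b2.
P2 against R2: payoffs 47, 84, 97 → best response b3.
P2 against R3: payoffs 74, 73, 93 → best response b3.
Mutual best responses: (R1, b2); (R3, b3).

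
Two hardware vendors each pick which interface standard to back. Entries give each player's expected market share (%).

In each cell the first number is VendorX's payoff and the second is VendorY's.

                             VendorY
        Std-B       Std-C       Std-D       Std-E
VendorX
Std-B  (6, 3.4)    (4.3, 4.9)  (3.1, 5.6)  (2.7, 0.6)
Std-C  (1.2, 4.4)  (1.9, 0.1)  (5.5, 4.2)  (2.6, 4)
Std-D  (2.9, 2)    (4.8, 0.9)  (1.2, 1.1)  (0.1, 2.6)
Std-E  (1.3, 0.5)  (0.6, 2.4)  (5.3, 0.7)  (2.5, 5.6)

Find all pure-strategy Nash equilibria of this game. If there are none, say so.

(Std-B, Std-B): VendorY can switch to Std-C (3.4 → 4.9). Not NE.
(Std-B, Std-C): VendorX can switch to Std-D (4.3 → 4.8). Not NE.
(Std-B, Std-D): VendorX can switch to Std-C (3.1 → 5.5). Not NE.
(Std-B, Std-E): VendorY can switch to Std-B (0.6 → 3.4). Not NE.
(Std-C, Std-B): VendorX can switch to Std-B (1.2 → 6). Not NE.
(Std-C, Std-C): VendorX can switch to Std-B (1.9 → 4.3). Not NE.
(Std-C, Std-D): VendorY can switch to Std-B (4.2 → 4.4). Not NE.
(Std-C, Std-E): VendorX can switch to Std-B (2.6 → 2.7). Not NE.
(Std-D, Std-B): VendorX can switch to Std-B (2.9 → 6). Not NE.
(Std-D, Std-C): VendorY can switch to Std-B (0.9 → 2). Not NE.
(The remaining 6 profiles each have a profitable deviation by the same check.)

none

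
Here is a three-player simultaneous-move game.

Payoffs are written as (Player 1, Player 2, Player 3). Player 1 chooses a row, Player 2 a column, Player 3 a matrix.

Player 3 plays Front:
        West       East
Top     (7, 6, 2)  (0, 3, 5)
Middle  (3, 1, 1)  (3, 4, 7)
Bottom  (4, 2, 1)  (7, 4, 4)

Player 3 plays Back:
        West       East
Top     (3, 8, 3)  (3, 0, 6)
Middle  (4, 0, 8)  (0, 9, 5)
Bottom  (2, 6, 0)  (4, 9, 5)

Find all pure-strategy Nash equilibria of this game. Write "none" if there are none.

For each player, find the best response to each opponent profile; mutual best responses are the pure NE.
Player 1 against (West, Front): payoffs 7, 3, 4 → best response Top.
Player 1 against (West, Back): payoffs 3, 4, 2 → best response Middle.
Player 1 against (East, Front): payoffs 0, 3, 7 → best response Bottom.
Player 1 against (East, Back): payoffs 3, 0, 4 → best response Bottom.
Player 2 against (Top, Front): payoffs 6, 3 → best response West.
Player 2 against (Top, Back): payoffs 8, 0 → best response West.
Player 2 against (Middle, Front): payoffs 1, 4 → best response East.
Player 2 against (Middle, Back): payoffs 0, 9 → best response East.
Player 2 against (Bottom, Front): payoffs 2, 4 → best response East.
Player 2 against (Bottom, Back): payoffs 6, 9 → best response East.
Player 3 against (Top, West): payoffs 2, 3 → best response Back.
Player 3 against (Top, East): payoffs 5, 6 → best response Back.
Player 3 against (Middle, West): payoffs 1, 8 → best response Back.
Player 3 against (Middle, East): payoffs 7, 5 → best response Front.
Player 3 against (Bottom, West): payoffs 1, 0 → best response Front.
Player 3 against (Bottom, East): payoffs 4, 5 → best response Back.
Mutual best responses: (Bottom, East, Back).

The unique pure-strategy Nash equilibrium is (Bottom, East, Back).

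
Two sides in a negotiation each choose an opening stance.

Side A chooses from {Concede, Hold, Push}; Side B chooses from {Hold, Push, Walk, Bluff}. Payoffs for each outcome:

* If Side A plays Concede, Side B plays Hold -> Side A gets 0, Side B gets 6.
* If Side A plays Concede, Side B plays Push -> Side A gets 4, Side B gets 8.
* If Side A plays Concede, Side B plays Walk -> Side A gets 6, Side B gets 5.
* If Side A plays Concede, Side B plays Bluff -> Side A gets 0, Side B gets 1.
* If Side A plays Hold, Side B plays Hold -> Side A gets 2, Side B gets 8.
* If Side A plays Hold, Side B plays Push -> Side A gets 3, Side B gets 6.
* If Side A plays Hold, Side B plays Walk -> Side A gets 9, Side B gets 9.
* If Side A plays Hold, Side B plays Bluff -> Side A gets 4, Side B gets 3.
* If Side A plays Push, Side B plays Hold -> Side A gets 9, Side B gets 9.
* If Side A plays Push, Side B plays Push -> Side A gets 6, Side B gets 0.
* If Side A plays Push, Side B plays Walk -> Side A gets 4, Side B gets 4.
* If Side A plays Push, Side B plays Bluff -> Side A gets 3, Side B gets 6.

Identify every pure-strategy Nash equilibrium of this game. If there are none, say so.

Side A against Hold: payoffs 0, 2, 9 → best response Push.
Side A against Push: payoffs 4, 3, 6 → best response Push.
Side A against Walk: payoffs 6, 9, 4 → best response Hold.
Side A against Bluff: payoffs 0, 4, 3 → best response Hold.
Side B against Concede: payoffs 6, 8, 5, 1 → best response Push.
Side B against Hold: payoffs 8, 6, 9, 3 → best response Walk.
Side B against Push: payoffs 9, 0, 4, 6 → best response Hold.
Mutual best responses: (Hold, Walk); (Push, Hold).

Pure-strategy Nash equilibria: (Hold, Walk), (Push, Hold)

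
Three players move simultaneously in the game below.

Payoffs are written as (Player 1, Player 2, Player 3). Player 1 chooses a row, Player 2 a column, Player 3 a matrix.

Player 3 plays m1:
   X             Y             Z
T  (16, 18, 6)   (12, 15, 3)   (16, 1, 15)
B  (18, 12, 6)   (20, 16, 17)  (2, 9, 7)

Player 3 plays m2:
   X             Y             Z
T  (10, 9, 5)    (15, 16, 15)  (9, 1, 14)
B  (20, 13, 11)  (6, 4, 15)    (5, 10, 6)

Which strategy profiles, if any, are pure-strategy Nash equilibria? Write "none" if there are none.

The pure Nash equilibria are (T, Y, m2); (B, X, m2); (B, Y, m1).

Player 1 against (X, m1): payoffs 16, 18 → best response B.
Player 1 against (X, m2): payoffs 10, 20 → best response B.
Player 1 against (Y, m1): payoffs 12, 20 → best response B.
Player 1 against (Y, m2): payoffs 15, 6 → best response T.
Player 1 against (Z, m1): payoffs 16, 2 → best response T.
Player 1 against (Z, m2): payoffs 9, 5 → best response T.
Player 2 against (T, m1): payoffs 18, 15, 1 → best response X.
Player 2 against (T, m2): payoffs 9, 16, 1 → best response Y.
Player 2 against (B, m1): payoffs 12, 16, 9 → best response Y.
Player 2 against (B, m2): payoffs 13, 4, 10 → best response X.
Player 3 against (T, X): payoffs 6, 5 → best response m1.
Player 3 against (T, Y): payoffs 3, 15 → best response m2.
Player 3 against (T, Z): payoffs 15, 14 → best response m1.
Player 3 against (B, X): payoffs 6, 11 → best response m2.
Player 3 against (B, Y): payoffs 17, 15 → best response m1.
Player 3 against (B, Z): payoffs 7, 6 → best response m1.
Mutual best responses: (T, Y, m2); (B, X, m2); (B, Y, m1).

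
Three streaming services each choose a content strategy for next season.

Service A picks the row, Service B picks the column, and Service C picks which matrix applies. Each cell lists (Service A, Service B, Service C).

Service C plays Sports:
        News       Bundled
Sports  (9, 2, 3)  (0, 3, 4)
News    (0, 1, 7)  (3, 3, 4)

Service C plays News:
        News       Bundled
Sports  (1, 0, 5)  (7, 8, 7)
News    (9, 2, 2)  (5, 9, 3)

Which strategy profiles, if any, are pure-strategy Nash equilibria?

(Sports, Bundled, News); (News, Bundled, Sports)

Service A against (News, Sports): payoffs 9, 0 → best response Sports.
Service A against (News, News): payoffs 1, 9 → best response News.
Service A against (Bundled, Sports): payoffs 0, 3 → best response News.
Service A against (Bundled, News): payoffs 7, 5 → best response Sports.
Service B against (Sports, Sports): payoffs 2, 3 → best response Bundled.
Service B against (Sports, News): payoffs 0, 8 → best response Bundled.
Service B against (News, Sports): payoffs 1, 3 → best response Bundled.
Service B against (News, News): payoffs 2, 9 → best response Bundled.
Service C against (Sports, News): payoffs 3, 5 → best response News.
Service C against (Sports, Bundled): payoffs 4, 7 → best response News.
Service C against (News, News): payoffs 7, 2 → best response Sports.
Service C against (News, Bundled): payoffs 4, 3 → best response Sports.
Mutual best responses: (Sports, Bundled, News); (News, Bundled, Sports).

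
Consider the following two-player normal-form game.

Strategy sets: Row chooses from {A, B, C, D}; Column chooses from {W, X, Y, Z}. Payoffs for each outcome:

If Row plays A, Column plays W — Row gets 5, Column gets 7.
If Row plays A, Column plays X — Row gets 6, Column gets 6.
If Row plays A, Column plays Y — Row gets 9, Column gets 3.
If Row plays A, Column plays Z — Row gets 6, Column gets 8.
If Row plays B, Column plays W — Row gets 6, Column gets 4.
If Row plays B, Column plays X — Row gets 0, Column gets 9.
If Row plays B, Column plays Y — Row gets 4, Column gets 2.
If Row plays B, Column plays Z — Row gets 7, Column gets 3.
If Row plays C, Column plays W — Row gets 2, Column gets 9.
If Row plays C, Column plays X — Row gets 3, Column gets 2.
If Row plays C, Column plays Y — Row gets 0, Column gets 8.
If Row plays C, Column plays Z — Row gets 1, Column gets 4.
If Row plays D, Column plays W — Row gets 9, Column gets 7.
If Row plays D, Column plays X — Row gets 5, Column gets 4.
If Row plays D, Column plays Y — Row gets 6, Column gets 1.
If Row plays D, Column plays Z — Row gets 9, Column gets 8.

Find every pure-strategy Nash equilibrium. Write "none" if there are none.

Row against W: payoffs 5, 6, 2, 9 → best response D.
Row against X: payoffs 6, 0, 3, 5 → best response A.
Row against Y: payoffs 9, 4, 0, 6 → best response A.
Row against Z: payoffs 6, 7, 1, 9 → best response D.
Column against A: payoffs 7, 6, 3, 8 → best response Z.
Column against B: payoffs 4, 9, 2, 3 → best response X.
Column against C: payoffs 9, 2, 8, 4 → best response W.
Column against D: payoffs 7, 4, 1, 8 → best response Z.
Mutual best responses: (D, Z).

(D, Z)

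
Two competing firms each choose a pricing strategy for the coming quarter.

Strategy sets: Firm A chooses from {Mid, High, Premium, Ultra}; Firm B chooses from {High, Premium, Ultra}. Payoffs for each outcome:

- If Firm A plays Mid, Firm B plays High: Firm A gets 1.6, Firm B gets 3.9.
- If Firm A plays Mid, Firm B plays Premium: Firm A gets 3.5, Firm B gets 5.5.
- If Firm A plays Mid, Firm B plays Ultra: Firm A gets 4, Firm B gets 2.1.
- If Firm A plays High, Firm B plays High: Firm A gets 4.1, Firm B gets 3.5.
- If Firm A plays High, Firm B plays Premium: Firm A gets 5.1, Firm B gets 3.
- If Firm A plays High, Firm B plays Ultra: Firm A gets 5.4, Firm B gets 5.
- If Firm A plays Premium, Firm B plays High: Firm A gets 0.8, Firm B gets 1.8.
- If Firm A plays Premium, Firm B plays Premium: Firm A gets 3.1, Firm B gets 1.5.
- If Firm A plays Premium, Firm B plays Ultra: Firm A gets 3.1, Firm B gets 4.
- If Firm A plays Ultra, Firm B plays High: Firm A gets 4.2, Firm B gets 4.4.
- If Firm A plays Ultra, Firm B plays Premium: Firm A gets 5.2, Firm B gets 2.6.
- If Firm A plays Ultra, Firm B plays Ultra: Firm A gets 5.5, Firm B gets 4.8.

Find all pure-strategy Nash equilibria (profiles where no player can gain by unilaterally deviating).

The unique pure-strategy Nash equilibrium is (Ultra, Ultra).

(Mid, High): Firm A can switch to High (1.6 → 4.1). Not NE.
(Mid, Premium): Firm A can switch to High (3.5 → 5.1). Not NE.
(Mid, Ultra): Firm A can switch to High (4 → 5.4). Not NE.
(High, High): Firm A can switch to Ultra (4.1 → 4.2). Not NE.
(High, Premium): Firm A can switch to Ultra (5.1 → 5.2). Not NE.
(High, Ultra): Firm A can switch to Ultra (5.4 → 5.5). Not NE.
(Ultra, Ultra): Firm A gets 5.5, best alternative 5.4; Firm B gets 4.8, best alternative 4.4. No profitable deviation — NE.
(The remaining 5 profiles each have a profitable deviation by the same check.)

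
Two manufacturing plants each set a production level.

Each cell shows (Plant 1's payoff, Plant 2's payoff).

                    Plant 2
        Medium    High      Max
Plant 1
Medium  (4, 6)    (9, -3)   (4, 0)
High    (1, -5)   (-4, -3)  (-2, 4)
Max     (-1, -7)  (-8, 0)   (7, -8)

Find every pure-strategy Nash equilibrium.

The unique pure-strategy Nash equilibrium is (Medium, Medium).

Plant 1 against Medium: payoffs 4, 1, -1 → best response Medium.
Plant 1 against High: payoffs 9, -4, -8 → best response Medium.
Plant 1 against Max: payoffs 4, -2, 7 → best response Max.
Plant 2 against Medium: payoffs 6, -3, 0 → best response Medium.
Plant 2 against High: payoffs -5, -3, 4 → best response Max.
Plant 2 against Max: payoffs -7, 0, -8 → best response High.
Mutual best responses: (Medium, Medium).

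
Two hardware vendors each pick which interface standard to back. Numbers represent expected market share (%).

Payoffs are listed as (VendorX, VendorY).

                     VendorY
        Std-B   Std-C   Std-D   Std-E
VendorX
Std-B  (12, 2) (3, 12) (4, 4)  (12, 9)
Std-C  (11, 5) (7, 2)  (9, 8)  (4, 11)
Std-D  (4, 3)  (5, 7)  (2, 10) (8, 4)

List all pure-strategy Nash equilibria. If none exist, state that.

There is no pure-strategy Nash equilibrium.

Mark each player's best response to every combination of opponents' strategies; a profile where every player is best-responding is a pure Nash equilibrium.
VendorX against Std-B: payoffs 12, 11, 4 → best response Std-B.
VendorX against Std-C: payoffs 3, 7, 5 → best response Std-C.
VendorX against Std-D: payoffs 4, 9, 2 → best response Std-C.
VendorX against Std-E: payoffs 12, 4, 8 → best response Std-B.
VendorY against Std-B: payoffs 2, 12, 4, 9 → best response Std-C.
VendorY against Std-C: payoffs 5, 2, 8, 11 → best response Std-E.
VendorY against Std-D: payoffs 3, 7, 10, 4 → best response Std-D.
No profile is a mutual best response for all players.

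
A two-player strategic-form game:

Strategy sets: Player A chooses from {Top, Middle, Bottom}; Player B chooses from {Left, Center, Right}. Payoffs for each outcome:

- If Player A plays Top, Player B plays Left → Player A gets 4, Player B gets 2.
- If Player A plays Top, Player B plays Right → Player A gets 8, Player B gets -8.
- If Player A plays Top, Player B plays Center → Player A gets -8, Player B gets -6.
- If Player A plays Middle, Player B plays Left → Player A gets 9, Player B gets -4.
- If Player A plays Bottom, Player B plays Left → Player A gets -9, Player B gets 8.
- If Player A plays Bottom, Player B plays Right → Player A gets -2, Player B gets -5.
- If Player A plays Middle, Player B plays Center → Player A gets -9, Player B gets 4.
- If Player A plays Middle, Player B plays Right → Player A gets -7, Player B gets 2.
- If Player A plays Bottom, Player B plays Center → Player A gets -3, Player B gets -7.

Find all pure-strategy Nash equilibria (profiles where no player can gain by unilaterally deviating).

No pure-strategy Nash equilibrium.

(Top, Left): Player A can switch to Middle (4 → 9). Not NE.
(Top, Center): Player A can switch to Bottom (-8 → -3). Not NE.
(Top, Right): Player B can switch to Left (-8 → 2). Not NE.
(Middle, Left): Player B can switch to Center (-4 → 4). Not NE.
(Middle, Center): Player A can switch to Top (-9 → -8). Not NE.
(Middle, Right): Player A can switch to Top (-7 → 8). Not NE.
(Bottom, Left): Player A can switch to Top (-9 → 4). Not NE.
(Bottom, Center): Player B can switch to Left (-7 → 8). Not NE.
(Bottom, Right): Player A can switch to Top (-2 → 8). Not NE.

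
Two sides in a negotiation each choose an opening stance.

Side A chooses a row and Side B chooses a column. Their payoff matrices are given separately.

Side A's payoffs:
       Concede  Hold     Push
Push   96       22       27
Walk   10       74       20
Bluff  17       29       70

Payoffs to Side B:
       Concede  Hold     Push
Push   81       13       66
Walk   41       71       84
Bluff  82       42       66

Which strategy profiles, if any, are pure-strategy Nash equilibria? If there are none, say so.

(Push, Concede)

Mark each player's best response to every combination of opponents' strategies; a profile where every player is best-responding is a pure Nash equilibrium.
Side A against Concede: payoffs 96, 10, 17 → best response Push.
Side A against Hold: payoffs 22, 74, 29 → best response Walk.
Side A against Push: payoffs 27, 20, 70 → best response Bluff.
Side B against Push: payoffs 81, 13, 66 → best response Concede.
Side B against Walk: payoffs 41, 71, 84 → best response Push.
Side B against Bluff: payoffs 82, 42, 66 → best response Concede.
Mutual best responses: (Push, Concede).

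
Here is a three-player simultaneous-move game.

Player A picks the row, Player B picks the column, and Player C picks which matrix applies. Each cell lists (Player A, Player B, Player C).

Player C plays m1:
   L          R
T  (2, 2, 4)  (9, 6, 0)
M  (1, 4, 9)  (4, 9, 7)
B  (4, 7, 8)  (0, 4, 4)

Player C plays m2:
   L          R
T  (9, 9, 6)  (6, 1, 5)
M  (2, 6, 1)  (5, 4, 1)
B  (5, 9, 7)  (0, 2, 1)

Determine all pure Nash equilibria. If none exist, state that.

Mark each player's best response to every combination of opponents' strategies; a profile where every player is best-responding is a pure Nash equilibrium.
Player A against (L, m1): payoffs 2, 1, 4 → best response B.
Player A against (L, m2): payoffs 9, 2, 5 → best response T.
Player A against (R, m1): payoffs 9, 4, 0 → best response T.
Player A against (R, m2): payoffs 6, 5, 0 → best response T.
Player B against (T, m1): payoffs 2, 6 → best response R.
Player B against (T, m2): payoffs 9, 1 → best response L.
Player B against (M, m1): payoffs 4, 9 → best response R.
Player B against (M, m2): payoffs 6, 4 → best response L.
Player B against (B, m1): payoffs 7, 4 → best response L.
Player B against (B, m2): payoffs 9, 2 → best response L.
Player C against (T, L): payoffs 4, 6 → best response m2.
Player C against (T, R): payoffs 0, 5 → best response m2.
Player C against (M, L): payoffs 9, 1 → best response m1.
Player C against (M, R): payoffs 7, 1 → best response m1.
Player C against (B, L): payoffs 8, 7 → best response m1.
Player C against (B, R): payoffs 4, 1 → best response m1.
Mutual best responses: (T, L, m2); (B, L, m1).

Pure-strategy Nash equilibria: (T, L, m2) and (B, L, m1)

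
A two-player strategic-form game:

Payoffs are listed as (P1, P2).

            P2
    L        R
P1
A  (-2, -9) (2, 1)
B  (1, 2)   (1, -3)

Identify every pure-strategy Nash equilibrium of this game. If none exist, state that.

For each strategy profile, look for a profitable unilateral deviation.
(A, L): P1 can switch to B (-2 → 1). Not NE.
(A, R): P1 gets 2, best alternative 1; P2 gets 1, best alternative -9. No profitable deviation — NE.
(B, L): P1 gets 1, best alternative -2; P2 gets 2, best alternative -3. No profitable deviation — NE.
(B, R): P1 can switch to A (1 → 2). Not NE.

(A, R) and (B, L)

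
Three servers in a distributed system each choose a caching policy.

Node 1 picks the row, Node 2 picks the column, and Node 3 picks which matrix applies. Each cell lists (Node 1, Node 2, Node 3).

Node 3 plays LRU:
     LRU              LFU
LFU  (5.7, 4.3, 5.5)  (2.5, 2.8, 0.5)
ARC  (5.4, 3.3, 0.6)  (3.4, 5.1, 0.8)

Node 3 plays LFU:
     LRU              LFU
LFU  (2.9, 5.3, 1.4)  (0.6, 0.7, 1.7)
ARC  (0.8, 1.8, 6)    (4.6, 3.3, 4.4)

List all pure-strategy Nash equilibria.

Node 1 against (LRU, LRU): payoffs 5.7, 5.4 → best response LFU.
Node 1 against (LRU, LFU): payoffs 2.9, 0.8 → best response LFU.
Node 1 against (LFU, LRU): payoffs 2.5, 3.4 → best response ARC.
Node 1 against (LFU, LFU): payoffs 0.6, 4.6 → best response ARC.
Node 2 against (LFU, LRU): payoffs 4.3, 2.8 → best response LRU.
Node 2 against (LFU, LFU): payoffs 5.3, 0.7 → best response LRU.
Node 2 against (ARC, LRU): payoffs 3.3, 5.1 → best response LFU.
Node 2 against (ARC, LFU): payoffs 1.8, 3.3 → best response LFU.
Node 3 against (LFU, LRU): payoffs 5.5, 1.4 → best response LRU.
Node 3 against (LFU, LFU): payoffs 0.5, 1.7 → best response LFU.
Node 3 against (ARC, LRU): payoffs 0.6, 6 → best response LFU.
Node 3 against (ARC, LFU): payoffs 0.8, 4.4 → best response LFU.
Mutual best responses: (LFU, LRU, LRU); (ARC, LFU, LFU).

(LFU, LRU, LRU), (ARC, LFU, LFU)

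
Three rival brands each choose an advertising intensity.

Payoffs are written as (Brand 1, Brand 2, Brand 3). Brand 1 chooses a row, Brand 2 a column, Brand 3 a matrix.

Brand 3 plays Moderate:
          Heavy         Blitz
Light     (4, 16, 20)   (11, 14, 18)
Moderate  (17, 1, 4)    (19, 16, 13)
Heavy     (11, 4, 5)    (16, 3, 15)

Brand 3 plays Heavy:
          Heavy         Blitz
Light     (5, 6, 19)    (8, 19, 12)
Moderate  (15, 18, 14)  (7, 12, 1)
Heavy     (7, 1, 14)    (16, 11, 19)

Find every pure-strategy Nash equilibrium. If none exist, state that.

(Light, Heavy, Moderate): Brand 1 can switch to Moderate (4 → 17). Not NE.
(Light, Heavy, Heavy): Brand 1 can switch to Moderate (5 → 15). Not NE.
(Light, Blitz, Moderate): Brand 1 can switch to Moderate (11 → 19). Not NE.
(Light, Blitz, Heavy): Brand 1 can switch to Heavy (8 → 16). Not NE.
(Moderate, Heavy, Moderate): Brand 2 can switch to Blitz (1 → 16). Not NE.
(Moderate, Heavy, Heavy): Brand 1 gets 15, best alternative 7; Brand 2 gets 18, best alternative 12; Brand 3 gets 14, best alternative 4. No profitable deviation — NE.
(Moderate, Blitz, Moderate): Brand 1 gets 19, best alternative 16; Brand 2 gets 16, best alternative 1; Brand 3 gets 13, best alternative 1. No profitable deviation — NE.
(Moderate, Blitz, Heavy): Brand 1 can switch to Light (7 → 8). Not NE.
(Heavy, Heavy, Moderate): Brand 1 can switch to Moderate (11 → 17). Not NE.
(Heavy, Heavy, Heavy): Brand 1 can switch to Moderate (7 → 15). Not NE.
(Heavy, Blitz, Moderate): Brand 1 can switch to Moderate (16 → 19). Not NE.
(Heavy, Blitz, Heavy): Brand 1 gets 16, best alternative 8; Brand 2 gets 11, best alternative 1; Brand 3 gets 19, best alternative 15. No profitable deviation — NE.

Pure-strategy Nash equilibria: (Moderate, Heavy, Heavy); (Moderate, Blitz, Moderate); (Heavy, Blitz, Heavy)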